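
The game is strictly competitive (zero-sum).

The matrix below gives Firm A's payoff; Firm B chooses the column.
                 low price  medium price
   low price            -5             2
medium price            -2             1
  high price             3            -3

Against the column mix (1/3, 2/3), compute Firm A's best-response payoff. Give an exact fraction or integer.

low price: (-5)·(1/3) + (2)·(2/3) = -1/3.
medium price: (-2)·(1/3) + (1)·(2/3) = 0.
high price: (3)·(1/3) + (-3)·(2/3) = -1.
The best pure response is medium price with expected payoff 0.

0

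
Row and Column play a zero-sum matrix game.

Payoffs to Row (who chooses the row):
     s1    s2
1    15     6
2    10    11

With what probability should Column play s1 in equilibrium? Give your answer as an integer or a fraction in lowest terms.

1/2

Row minima are 6 and 10, so Row's maximin is 10; column maxima are 15 and 11, so Column's minimax is 11. These differ, so the equilibrium is in mixed strategies.
Let Column play s1 with probability q. Row is indifferent when 15q + 6(1−q) = 10q + 11(1−q), giving q = 1/2.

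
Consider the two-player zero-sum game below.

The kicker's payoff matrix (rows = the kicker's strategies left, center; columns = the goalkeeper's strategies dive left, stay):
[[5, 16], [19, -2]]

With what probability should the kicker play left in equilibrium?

Row minima are 5 and -2, so the kicker's maximin is 5; column maxima are 19 and 16, so the goalkeeper's minimax is 16. These differ, so the equilibrium is in mixed strategies.
Let the kicker play left with probability p. The goalkeeper is indifferent when 5p + 19(1−p) = 16p − 2(1−p), giving p = 21/32.

21/32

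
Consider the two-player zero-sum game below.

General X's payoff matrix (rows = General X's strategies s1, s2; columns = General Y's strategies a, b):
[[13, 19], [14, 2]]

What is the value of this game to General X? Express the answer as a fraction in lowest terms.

40/3

Row minima are 13 and 2, so General X's maximin is 13; column maxima are 14 and 19, so General Y's minimax is 14. These differ, so the equilibrium is in mixed strategies.
Let General X play s1 with probability p. General Y is indifferent when 13p + 14(1−p) = 19p + 2(1−p), giving p = 2/3.
Let General Y play a with probability q. General X is indifferent when 13q + 19(1−q) = 14q + 2(1−q), giving q = 17/18.
The value is 13·(17/18) + (19)·(1/18) = 40/3.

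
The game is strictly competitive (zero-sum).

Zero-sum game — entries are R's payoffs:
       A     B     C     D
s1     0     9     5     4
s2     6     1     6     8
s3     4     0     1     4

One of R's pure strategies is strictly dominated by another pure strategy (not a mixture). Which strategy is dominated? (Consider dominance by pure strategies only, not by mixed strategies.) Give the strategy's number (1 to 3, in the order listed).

Compare s3 with s2: 6 > 4, 1 > 0, 6 > 1, 8 > 4.
So s2 strictly dominates s3 for R; s3 is strictly dominated.

3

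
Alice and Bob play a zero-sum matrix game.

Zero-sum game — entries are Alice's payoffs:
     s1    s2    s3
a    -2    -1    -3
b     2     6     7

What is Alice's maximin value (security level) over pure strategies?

2

The worst-case payoff for each row is a: -3, b: 2.
The best of these is 2.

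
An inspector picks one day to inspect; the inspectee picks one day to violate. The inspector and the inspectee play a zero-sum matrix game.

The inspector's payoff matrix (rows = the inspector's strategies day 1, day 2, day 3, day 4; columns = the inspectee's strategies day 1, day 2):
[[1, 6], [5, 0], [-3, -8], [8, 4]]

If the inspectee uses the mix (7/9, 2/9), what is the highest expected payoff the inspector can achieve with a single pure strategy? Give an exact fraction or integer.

64/9

day 1: (1)·(7/9) + (6)·(2/9) = 19/9.
day 2: (5)·(7/9) + (0)·(2/9) = 35/9.
day 3: (-3)·(7/9) + (-8)·(2/9) = -37/9.
day 4: (8)·(7/9) + (4)·(2/9) = 64/9.
The best pure response is day 4 with expected payoff 64/9.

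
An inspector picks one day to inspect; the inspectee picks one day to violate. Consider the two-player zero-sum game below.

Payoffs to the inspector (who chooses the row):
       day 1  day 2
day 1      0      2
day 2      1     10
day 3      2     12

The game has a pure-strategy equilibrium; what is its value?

2

Row minima: 0, 1, 2 → the inspector's maximin is 2.
Column maxima: 2, 12 → the inspectee's minimax is 2.
They coincide at (day 3, day 1), so the value is 2.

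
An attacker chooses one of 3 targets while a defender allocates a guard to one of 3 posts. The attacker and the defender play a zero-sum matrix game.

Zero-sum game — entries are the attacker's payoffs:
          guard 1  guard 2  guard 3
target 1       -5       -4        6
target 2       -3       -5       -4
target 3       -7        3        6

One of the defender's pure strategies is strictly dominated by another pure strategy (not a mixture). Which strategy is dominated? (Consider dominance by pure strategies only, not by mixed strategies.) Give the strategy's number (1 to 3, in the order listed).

The defender prefers columns that give the attacker less. Compare guard 3 with guard 2: -4 < 6, -5 < -4, 3 < 6.
So guard 2 strictly dominates guard 3 for the defender; guard 3 is strictly dominated.

3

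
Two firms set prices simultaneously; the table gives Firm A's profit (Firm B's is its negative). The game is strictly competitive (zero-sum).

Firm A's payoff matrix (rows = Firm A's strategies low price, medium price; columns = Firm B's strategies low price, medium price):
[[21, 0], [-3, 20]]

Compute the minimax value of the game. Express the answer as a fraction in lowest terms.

Row minima are 0 and -3, so Firm A's maximin is 0; column maxima are 21 and 20, so Firm B's minimax is 20. These differ, so the equilibrium is in mixed strategies.
Let Firm A play low price with probability p. Firm B is indifferent when 21p − 3(1−p) = 20(1−p), giving p = 23/44.
Let Firm B play low price with probability q. Firm A is indifferent when 21q = −3q + 20(1−q), giving q = 5/11.
The value is 21·(5/11) + (0)·(6/11) = 105/11.

105/11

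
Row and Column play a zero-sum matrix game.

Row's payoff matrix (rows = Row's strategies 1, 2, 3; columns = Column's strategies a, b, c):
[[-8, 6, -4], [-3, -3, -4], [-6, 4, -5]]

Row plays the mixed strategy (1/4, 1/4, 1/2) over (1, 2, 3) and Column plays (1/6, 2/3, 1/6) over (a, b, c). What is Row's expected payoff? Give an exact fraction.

1/8

Against (1/6, 2/3, 1/6), each row's expected payoff is 1: 2; 2: -19/6; 3: 5/6.
Taking the (1/4, 1/4, 1/2)-weighted average: (1/4)·(2) + (1/4)·(-19/6) + (1/2)·(5/6) = 1/8.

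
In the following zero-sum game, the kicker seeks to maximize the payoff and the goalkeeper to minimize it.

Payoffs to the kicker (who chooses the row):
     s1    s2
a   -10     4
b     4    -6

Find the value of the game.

Row minima are -10 and -6, so the kicker's maximin is -6; column maxima are 4 and 4, so the goalkeeper's minimax is 4. These differ, so the equilibrium is in mixed strategies.
Let the kicker play a with probability p. The goalkeeper is indifferent when −10p + 4(1−p) = 4p − 6(1−p), giving p = 5/12.
Let the goalkeeper play s1 with probability q. The kicker is indifferent when −10q + 4(1−q) = 4q − 6(1−q), giving q = 5/12.
The value is -10·(5/12) + (4)·(7/12) = -11/6.

-11/6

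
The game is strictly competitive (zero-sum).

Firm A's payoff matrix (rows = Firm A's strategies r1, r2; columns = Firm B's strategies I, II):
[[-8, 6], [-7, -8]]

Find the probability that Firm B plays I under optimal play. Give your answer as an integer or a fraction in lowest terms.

14/15

Row minima are -8 and -8, so Firm A's maximin is -8; column maxima are -7 and 6, so Firm B's minimax is -7. These differ, so the equilibrium is in mixed strategies.
Let Firm B play I with probability q. Firm A is indifferent when −8q + 6(1−q) = −7q − 8(1−q), giving q = 14/15.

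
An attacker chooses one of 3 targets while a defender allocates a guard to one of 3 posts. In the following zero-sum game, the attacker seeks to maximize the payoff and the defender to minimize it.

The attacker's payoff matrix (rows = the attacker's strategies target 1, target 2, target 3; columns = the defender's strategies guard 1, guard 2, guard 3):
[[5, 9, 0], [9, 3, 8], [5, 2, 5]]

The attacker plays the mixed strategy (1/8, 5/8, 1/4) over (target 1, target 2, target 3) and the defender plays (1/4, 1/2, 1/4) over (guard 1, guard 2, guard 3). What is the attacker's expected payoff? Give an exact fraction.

83/16

Against (1/4, 1/2, 1/4), each row's expected payoff is target 1: 23/4; target 2: 23/4; target 3: 7/2.
Taking the (1/8, 5/8, 1/4)-weighted average: (1/8)·(23/4) + (5/8)·(23/4) + (1/4)·(7/2) = 83/16.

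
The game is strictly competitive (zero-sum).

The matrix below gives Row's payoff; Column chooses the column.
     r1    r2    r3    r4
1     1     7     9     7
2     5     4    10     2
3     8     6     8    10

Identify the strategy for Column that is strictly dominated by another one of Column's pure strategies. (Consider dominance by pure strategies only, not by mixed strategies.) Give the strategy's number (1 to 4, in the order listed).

3

Column prefers columns that give Row less. Compare r3 with r2: 7 < 9, 4 < 10, 6 < 8.
So r2 strictly dominates r3 for Column; r3 is strictly dominated.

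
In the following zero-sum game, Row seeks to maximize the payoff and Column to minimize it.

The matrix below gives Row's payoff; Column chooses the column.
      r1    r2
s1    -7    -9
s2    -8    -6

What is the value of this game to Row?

Row minima are -9 and -8, so Row's maximin is -8; column maxima are -7 and -6, so Column's minimax is -7. These differ, so the equilibrium is in mixed strategies.
Let Row play s1 with probability p. Column is indifferent when −7p − 8(1−p) = −9p − 6(1−p), giving p = 1/2.
Let Column play r1 with probability q. Row is indifferent when −7q − 9(1−q) = −8q − 6(1−q), giving q = 3/4.
The value is -7·(3/4) + (-9)·(1/4) = -15/2.

-15/2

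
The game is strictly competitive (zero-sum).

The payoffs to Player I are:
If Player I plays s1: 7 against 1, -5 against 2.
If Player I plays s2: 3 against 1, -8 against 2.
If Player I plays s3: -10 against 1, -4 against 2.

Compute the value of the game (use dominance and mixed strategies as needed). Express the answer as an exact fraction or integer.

-13/3

Row s2 is strictly dominated by row s1, so Player I never plays it.
The remaining 2×2 game on (s1, s3) × (1, 2) has no saddle point. Let Player I play s1 with probability p; indifference gives 7p − 10(1−p) = −5p − 4(1−p), so p = 1/3.
Similarly Player II's optimal q on 1 is 1/18, and the value is 7·(1/18) + (-5)·(17/18) = -13/3.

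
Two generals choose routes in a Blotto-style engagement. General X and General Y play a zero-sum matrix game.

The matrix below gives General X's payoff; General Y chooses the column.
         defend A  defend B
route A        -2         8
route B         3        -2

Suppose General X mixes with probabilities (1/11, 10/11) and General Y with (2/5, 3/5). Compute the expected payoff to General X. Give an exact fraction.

Against (2/5, 3/5), each row's expected payoff is route A: 4; route B: 0.
Taking the (1/11, 10/11)-weighted average: (1/11)·(4) + (10/11)·(0) = 4/11.

4/11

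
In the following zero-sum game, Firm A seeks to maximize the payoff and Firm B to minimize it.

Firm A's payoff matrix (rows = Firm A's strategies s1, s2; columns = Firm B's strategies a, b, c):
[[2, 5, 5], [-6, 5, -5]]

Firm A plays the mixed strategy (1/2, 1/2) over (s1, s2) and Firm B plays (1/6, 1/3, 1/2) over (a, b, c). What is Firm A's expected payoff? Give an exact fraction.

4/3

Against (1/6, 1/3, 1/2), each row's expected payoff is s1: 9/2; s2: -11/6.
Taking the (1/2, 1/2)-weighted average: (1/2)·(9/2) + (1/2)·(-11/6) = 4/3.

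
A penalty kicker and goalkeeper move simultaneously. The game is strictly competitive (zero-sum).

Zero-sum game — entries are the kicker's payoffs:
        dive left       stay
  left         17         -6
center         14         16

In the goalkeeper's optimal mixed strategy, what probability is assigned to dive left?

22/25

Row minima are -6 and 14, so the kicker's maximin is 14; column maxima are 17 and 16, so the goalkeeper's minimax is 16. These differ, so the equilibrium is in mixed strategies.
Let the goalkeeper play dive left with probability q. The kicker is indifferent when 17q − 6(1−q) = 14q + 16(1−q), giving q = 22/25.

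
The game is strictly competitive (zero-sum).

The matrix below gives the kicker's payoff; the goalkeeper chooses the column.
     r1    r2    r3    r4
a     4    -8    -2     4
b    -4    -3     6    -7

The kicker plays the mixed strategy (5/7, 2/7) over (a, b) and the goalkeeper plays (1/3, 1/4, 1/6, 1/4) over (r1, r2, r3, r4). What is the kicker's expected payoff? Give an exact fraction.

-17/21

Against (1/3, 1/4, 1/6, 1/4), each row's expected payoff is a: 0; b: -17/6.
Taking the (5/7, 2/7)-weighted average: (5/7)·(0) + (2/7)·(-17/6) = -17/21.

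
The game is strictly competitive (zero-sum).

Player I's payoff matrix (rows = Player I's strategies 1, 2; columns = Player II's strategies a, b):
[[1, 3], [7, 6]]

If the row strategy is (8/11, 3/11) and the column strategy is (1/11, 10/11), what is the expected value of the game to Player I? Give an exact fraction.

Against (1/11, 10/11), each row's expected payoff is 1: 31/11; 2: 67/11.
Taking the (8/11, 3/11)-weighted average: (8/11)·(31/11) + (3/11)·(67/11) = 449/121.

449/121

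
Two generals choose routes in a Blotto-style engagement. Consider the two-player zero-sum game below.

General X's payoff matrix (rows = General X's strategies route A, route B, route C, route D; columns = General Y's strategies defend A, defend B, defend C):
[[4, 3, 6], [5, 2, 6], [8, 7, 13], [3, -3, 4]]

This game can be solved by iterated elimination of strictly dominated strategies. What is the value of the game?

Row route A is strictly dominated by row route C (8>4, 7>3, 13>6); eliminate route A.
Row route B is strictly dominated by row route C (8>5, 7>2, 13>6); eliminate route B.
Column defend C is strictly dominated by defend A for General Y (8<13, 3<4); eliminate defend C.
Column defend A is strictly dominated by defend B for General Y (7<8, -3<3); eliminate defend A.
Row route D is strictly dominated by row route C (7>-3); eliminate route D.
Only (route C, defend B) remains, with payoff 7.

7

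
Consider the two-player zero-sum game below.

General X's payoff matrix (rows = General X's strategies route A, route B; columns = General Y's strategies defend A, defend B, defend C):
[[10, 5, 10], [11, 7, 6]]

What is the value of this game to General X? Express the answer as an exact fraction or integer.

Column defend A is strictly dominated by defend B for General Y (it gives General X more in every row).
The remaining 2×2 game on (route A, route B) × (defend B, defend C) has no saddle point. Let General X play route A with probability p; indifference gives 5p + 7(1−p) = 10p + 6(1−p), so p = 1/6.
Similarly General Y's optimal q on defend B is 2/3, and the value is 5·(2/3) + (10)·(1/3) = 20/3.

20/3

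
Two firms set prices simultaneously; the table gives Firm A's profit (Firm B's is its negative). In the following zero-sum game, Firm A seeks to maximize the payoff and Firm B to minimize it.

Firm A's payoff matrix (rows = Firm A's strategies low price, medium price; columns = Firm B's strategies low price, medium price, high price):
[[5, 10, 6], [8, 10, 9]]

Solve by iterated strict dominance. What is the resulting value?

8

Column medium price is strictly dominated by low price for Firm B (5<10, 8<10); eliminate medium price.
Row low price is strictly dominated by row medium price (8>5, 9>6); eliminate low price.
Column high price is strictly dominated by low price for Firm B (8<9); eliminate high price.
Only (medium price, low price) remains, with payoff 8.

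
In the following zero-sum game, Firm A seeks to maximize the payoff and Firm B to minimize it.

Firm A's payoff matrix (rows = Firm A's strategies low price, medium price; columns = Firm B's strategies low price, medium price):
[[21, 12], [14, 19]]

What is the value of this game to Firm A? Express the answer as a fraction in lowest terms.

33/2

Row minima are 12 and 14, so Firm A's maximin is 14; column maxima are 21 and 19, so Firm B's minimax is 19. These differ, so the equilibrium is in mixed strategies.
Let Firm A play low price with probability p. Firm B is indifferent when 21p + 14(1−p) = 12p + 19(1−p), giving p = 5/14.
Let Firm B play low price with probability q. Firm A is indifferent when 21q + 12(1−q) = 14q + 19(1−q), giving q = 1/2.
The value is 21·(1/2) + (12)·(1/2) = 33/2.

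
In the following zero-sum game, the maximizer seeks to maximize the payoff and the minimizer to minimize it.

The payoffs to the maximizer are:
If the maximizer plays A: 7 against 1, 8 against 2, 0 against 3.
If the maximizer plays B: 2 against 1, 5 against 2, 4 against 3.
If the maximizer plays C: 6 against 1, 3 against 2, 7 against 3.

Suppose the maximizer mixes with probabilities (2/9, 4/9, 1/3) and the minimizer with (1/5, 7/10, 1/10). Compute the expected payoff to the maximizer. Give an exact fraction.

Against (1/5, 7/10, 1/10), each row's expected payoff is A: 7; B: 43/10; C: 4.
Taking the (2/9, 4/9, 1/3)-weighted average: (2/9)·(7) + (4/9)·(43/10) + (1/3)·(4) = 24/5.

24/5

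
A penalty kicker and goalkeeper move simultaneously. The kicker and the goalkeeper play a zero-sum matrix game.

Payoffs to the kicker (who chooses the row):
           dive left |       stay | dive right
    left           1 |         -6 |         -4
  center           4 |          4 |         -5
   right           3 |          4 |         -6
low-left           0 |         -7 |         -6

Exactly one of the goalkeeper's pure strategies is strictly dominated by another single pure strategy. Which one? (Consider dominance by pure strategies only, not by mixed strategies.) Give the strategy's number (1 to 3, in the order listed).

1

The goalkeeper prefers columns that give the kicker less. Compare dive left with dive right: -4 < 1, -5 < 4, -6 < 3, -6 < 0.
So dive right strictly dominates dive left for the goalkeeper; dive left is strictly dominated.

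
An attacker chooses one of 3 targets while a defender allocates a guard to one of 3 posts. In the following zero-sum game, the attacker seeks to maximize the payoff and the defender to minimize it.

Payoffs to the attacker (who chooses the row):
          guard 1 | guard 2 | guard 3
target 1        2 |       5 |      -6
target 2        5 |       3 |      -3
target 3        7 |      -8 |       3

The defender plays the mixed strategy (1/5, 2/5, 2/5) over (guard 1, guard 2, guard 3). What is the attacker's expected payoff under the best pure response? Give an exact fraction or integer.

1

target 1: (2)·(1/5) + (5)·(2/5) + (-6)·(2/5) = 0.
target 2: (5)·(1/5) + (3)·(2/5) + (-3)·(2/5) = 1.
target 3: (7)·(1/5) + (-8)·(2/5) + (3)·(2/5) = -3/5.
The best pure response is target 2 with expected payoff 1.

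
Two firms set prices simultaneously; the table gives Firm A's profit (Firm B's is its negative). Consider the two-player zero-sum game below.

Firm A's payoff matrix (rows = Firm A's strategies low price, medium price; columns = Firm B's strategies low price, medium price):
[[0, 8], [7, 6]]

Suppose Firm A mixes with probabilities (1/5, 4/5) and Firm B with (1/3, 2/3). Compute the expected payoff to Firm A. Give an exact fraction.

92/15

Against (1/3, 2/3), each row's expected payoff is low price: 16/3; medium price: 19/3.
Taking the (1/5, 4/5)-weighted average: (1/5)·(16/3) + (4/5)·(19/3) = 92/15.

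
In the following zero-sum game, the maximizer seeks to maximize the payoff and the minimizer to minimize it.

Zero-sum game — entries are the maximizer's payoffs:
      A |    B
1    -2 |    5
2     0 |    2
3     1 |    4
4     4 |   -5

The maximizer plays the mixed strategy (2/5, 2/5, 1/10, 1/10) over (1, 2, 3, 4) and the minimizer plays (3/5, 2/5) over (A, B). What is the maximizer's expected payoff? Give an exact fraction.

Against (3/5, 2/5), each row's expected payoff is 1: 4/5; 2: 4/5; 3: 11/5; 4: 2/5.
Taking the (2/5, 2/5, 1/10, 1/10)-weighted average: (2/5)·(4/5) + (2/5)·(4/5) + (1/10)·(11/5) + (1/10)·(2/5) = 9/10.

9/10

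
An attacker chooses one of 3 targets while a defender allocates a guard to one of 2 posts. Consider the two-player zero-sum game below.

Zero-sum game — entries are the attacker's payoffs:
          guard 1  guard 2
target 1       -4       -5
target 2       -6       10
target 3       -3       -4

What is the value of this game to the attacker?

-54/17

Row target 1 is strictly dominated by row target 3, so the attacker never plays it.
The remaining 2×2 game on (target 2, target 3) × (guard 1, guard 2) has no saddle point. Let the attacker play target 2 with probability p; indifference gives −6p − 3(1−p) = 10p − 4(1−p), so p = 1/17.
Similarly the defender's optimal q on guard 1 is 14/17, and the value is -6·(14/17) + (10)·(3/17) = -54/17.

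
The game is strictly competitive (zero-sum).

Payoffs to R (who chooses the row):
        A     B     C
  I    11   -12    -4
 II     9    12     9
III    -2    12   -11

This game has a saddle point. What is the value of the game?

Row minima: -12, 9, -11 → R's maximin is 9.
Column maxima: 11, 12, 9 → C's minimax is 9.
They coincide at (II, C), so the value is 9.

9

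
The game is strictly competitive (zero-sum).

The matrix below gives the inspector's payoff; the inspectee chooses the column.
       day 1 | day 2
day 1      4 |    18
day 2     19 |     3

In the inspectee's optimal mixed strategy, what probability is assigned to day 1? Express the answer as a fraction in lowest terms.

Row minima are 4 and 3, so the inspector's maximin is 4; column maxima are 19 and 18, so the inspectee's minimax is 18. These differ, so the equilibrium is in mixed strategies.
Let the inspectee play day 1 with probability q. The inspector is indifferent when 4q + 18(1−q) = 19q + 3(1−q), giving q = 1/2.

1/2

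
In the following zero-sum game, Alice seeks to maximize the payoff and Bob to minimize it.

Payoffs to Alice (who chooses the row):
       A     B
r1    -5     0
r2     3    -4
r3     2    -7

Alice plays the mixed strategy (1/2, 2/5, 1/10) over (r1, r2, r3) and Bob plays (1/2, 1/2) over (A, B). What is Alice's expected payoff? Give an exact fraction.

Against (1/2, 1/2), each row's expected payoff is r1: -5/2; r2: -1/2; r3: -5/2.
Taking the (1/2, 2/5, 1/10)-weighted average: (1/2)·(-5/2) + (2/5)·(-1/2) + (1/10)·(-5/2) = -17/10.

-17/10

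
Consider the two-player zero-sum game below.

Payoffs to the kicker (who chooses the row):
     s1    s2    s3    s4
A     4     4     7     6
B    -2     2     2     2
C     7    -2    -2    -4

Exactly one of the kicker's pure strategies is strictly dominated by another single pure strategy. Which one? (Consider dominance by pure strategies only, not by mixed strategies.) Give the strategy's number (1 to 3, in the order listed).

Compare B with A: 4 > -2, 4 > 2, 7 > 2, 6 > 2.
So A strictly dominates B for the kicker; B is strictly dominated.

2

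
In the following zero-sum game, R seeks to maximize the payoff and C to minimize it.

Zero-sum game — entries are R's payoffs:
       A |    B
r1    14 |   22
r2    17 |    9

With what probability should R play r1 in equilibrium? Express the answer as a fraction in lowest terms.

Row minima are 14 and 9, so R's maximin is 14; column maxima are 17 and 22, so C's minimax is 17. These differ, so the equilibrium is in mixed strategies.
Let R play r1 with probability p. C is indifferent when 14p + 17(1−p) = 22p + 9(1−p), giving p = 1/2.

1/2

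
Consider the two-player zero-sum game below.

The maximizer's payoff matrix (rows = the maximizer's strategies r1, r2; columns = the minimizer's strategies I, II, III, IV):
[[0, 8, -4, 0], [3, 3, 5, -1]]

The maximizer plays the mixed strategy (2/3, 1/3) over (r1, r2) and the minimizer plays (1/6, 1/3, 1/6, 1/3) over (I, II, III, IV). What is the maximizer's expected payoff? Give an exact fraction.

Against (1/6, 1/3, 1/6, 1/3), each row's expected payoff is r1: 2; r2: 2.
Taking the (2/3, 1/3)-weighted average: (2/3)·(2) + (1/3)·(2) = 2.

2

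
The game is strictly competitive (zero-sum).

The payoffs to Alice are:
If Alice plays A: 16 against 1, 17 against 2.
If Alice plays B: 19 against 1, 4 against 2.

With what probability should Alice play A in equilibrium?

15/16

Row minima are 16 and 4, so Alice's maximin is 16; column maxima are 19 and 17, so Bob's minimax is 17. These differ, so the equilibrium is in mixed strategies.
Let Alice play A with probability p. Bob is indifferent when 16p + 19(1−p) = 17p + 4(1−p), giving p = 15/16.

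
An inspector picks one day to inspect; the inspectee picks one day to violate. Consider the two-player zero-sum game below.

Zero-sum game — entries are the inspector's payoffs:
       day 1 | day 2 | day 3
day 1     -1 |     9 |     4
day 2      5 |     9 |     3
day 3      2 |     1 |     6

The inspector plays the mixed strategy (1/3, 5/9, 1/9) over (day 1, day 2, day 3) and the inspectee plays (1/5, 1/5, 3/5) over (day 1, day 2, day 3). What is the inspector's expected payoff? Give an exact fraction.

Against (1/5, 1/5, 3/5), each row's expected payoff is day 1: 4; day 2: 23/5; day 3: 21/5.
Taking the (1/3, 5/9, 1/9)-weighted average: (1/3)·(4) + (5/9)·(23/5) + (1/9)·(21/5) = 196/45.

196/45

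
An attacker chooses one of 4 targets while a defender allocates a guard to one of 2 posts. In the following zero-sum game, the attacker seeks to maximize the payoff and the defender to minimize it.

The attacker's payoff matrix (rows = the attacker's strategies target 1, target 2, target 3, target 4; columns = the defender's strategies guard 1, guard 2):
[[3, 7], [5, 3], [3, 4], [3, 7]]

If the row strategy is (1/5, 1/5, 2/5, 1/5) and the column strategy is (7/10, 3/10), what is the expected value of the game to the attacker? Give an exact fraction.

97/25

Against (7/10, 3/10), each row's expected payoff is target 1: 21/5; target 2: 22/5; target 3: 33/10; target 4: 21/5.
Taking the (1/5, 1/5, 2/5, 1/5)-weighted average: (1/5)·(21/5) + (1/5)·(22/5) + (2/5)·(33/10) + (1/5)·(21/5) = 97/25.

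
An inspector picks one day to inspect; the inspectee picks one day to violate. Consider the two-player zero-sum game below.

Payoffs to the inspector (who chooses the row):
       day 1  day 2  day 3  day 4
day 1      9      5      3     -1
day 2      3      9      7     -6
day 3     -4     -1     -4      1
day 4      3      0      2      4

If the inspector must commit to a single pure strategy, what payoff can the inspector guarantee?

The worst-case payoff for each row is day 1: -1, day 2: -6, day 3: -4, day 4: 0.
The best of these is 0.

0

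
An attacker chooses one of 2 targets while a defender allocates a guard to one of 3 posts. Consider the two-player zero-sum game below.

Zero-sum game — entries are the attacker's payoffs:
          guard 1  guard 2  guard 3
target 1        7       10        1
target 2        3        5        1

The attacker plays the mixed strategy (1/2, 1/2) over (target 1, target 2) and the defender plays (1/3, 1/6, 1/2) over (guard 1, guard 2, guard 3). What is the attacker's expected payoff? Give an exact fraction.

41/12

Against (1/3, 1/6, 1/2), each row's expected payoff is target 1: 9/2; target 2: 7/3.
Taking the (1/2, 1/2)-weighted average: (1/2)·(9/2) + (1/2)·(7/3) = 41/12.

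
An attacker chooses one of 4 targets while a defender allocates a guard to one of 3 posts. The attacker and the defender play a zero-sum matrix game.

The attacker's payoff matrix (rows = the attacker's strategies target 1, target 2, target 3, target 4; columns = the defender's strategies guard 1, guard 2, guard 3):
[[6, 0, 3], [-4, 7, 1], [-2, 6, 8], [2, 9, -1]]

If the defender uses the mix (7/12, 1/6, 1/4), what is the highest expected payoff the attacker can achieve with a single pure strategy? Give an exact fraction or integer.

target 1: (6)·(7/12) + (0)·(1/6) + (3)·(1/4) = 17/4.
target 2: (-4)·(7/12) + (7)·(1/6) + (1)·(1/4) = -11/12.
target 3: (-2)·(7/12) + (6)·(1/6) + (8)·(1/4) = 11/6.
target 4: (2)·(7/12) + (9)·(1/6) + (-1)·(1/4) = 29/12.
The best pure response is target 1 with expected payoff 17/4.

17/4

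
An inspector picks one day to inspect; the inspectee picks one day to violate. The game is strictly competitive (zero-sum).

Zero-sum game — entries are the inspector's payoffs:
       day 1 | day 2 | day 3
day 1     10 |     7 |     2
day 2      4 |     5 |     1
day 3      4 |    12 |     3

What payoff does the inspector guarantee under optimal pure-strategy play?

Row minima: 2, 1, 3 → the inspector's maximin is 3.
Column maxima: 10, 12, 3 → the inspectee's minimax is 3.
They coincide at (day 3, day 3), so the value is 3.

3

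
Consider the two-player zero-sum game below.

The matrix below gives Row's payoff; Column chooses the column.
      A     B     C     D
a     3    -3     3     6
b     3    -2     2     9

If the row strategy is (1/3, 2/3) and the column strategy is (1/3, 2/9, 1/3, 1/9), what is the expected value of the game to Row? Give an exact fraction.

58/27

Against (1/3, 2/9, 1/3, 1/9), each row's expected payoff is a: 2; b: 20/9.
Taking the (1/3, 2/3)-weighted average: (1/3)·(2) + (2/3)·(20/9) = 58/27.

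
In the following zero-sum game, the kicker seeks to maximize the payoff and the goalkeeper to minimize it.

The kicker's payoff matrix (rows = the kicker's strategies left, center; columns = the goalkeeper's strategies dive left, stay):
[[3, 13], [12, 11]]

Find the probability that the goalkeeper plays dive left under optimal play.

Row minima are 3 and 11, so the kicker's maximin is 11; column maxima are 12 and 13, so the goalkeeper's minimax is 12. These differ, so the equilibrium is in mixed strategies.
Let the goalkeeper play dive left with probability q. The kicker is indifferent when 3q + 13(1−q) = 12q + 11(1−q), giving q = 2/11.

2/11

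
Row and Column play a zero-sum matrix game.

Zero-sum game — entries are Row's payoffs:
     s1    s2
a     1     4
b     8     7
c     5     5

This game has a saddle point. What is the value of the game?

7

Row minima: 1, 7, 5 → Row's maximin is 7.
Column maxima: 8, 7 → Column's minimax is 7.
They coincide at (b, s2), so the value is 7.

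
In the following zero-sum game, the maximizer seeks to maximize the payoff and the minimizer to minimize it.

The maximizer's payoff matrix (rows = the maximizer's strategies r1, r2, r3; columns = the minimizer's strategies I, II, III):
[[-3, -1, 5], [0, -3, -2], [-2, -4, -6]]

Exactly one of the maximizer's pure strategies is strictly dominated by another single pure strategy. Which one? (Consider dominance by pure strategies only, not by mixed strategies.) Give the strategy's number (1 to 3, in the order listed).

Compare r3 with r2: 0 > -2, -3 > -4, -2 > -6.
So r2 strictly dominates r3 for the maximizer; r3 is strictly dominated.

3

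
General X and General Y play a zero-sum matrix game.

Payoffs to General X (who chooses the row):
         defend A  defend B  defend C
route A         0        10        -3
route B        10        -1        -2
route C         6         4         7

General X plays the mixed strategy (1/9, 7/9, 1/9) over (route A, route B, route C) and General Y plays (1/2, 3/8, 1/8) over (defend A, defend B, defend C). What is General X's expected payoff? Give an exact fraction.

35/8

Against (1/2, 3/8, 1/8), each row's expected payoff is route A: 27/8; route B: 35/8; route C: 43/8.
Taking the (1/9, 7/9, 1/9)-weighted average: (1/9)·(27/8) + (7/9)·(35/8) + (1/9)·(43/8) = 35/8.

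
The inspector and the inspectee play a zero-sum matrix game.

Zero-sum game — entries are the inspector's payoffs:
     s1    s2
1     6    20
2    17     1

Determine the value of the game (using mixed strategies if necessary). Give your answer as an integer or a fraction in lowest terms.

167/15

Row minima are 6 and 1, so the inspector's maximin is 6; column maxima are 17 and 20, so the inspectee's minimax is 17. These differ, so the equilibrium is in mixed strategies.
Let the inspector play 1 with probability p. The inspectee is indifferent when 6p + 17(1−p) = 20p + (1−p), giving p = 8/15.
Let the inspectee play s1 with probability q. The inspector is indifferent when 6q + 20(1−q) = 17q + (1−q), giving q = 19/30.
The value is 6·(19/30) + (20)·(11/30) = 167/15.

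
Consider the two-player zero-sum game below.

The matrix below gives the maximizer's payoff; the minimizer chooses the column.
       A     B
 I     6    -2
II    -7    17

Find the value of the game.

Row minima are -2 and -7, so the maximizer's maximin is -2; column maxima are 6 and 17, so the minimizer's minimax is 6. These differ, so the equilibrium is in mixed strategies.
Let the maximizer play I with probability p. The minimizer is indifferent when 6p − 7(1−p) = −2p + 17(1−p), giving p = 3/4.
Let the minimizer play A with probability q. The maximizer is indifferent when 6q − 2(1−q) = −7q + 17(1−q), giving q = 19/32.
The value is 6·(19/32) + (-2)·(13/32) = 11/4.

11/4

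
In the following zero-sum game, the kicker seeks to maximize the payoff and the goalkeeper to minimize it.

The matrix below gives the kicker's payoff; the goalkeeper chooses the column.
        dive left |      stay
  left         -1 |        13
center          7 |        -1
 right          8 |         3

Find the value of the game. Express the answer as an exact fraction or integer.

Row center is strictly dominated by row right, so the kicker never plays it.
The remaining 2×2 game on (left, right) × (dive left, stay) has no saddle point. Let the kicker play left with probability p; indifference gives −p + 8(1−p) = 13p + 3(1−p), so p = 5/19.
Similarly the goalkeeper's optimal q on dive left is 10/19, and the value is -1·(10/19) + (13)·(9/19) = 107/19.

107/19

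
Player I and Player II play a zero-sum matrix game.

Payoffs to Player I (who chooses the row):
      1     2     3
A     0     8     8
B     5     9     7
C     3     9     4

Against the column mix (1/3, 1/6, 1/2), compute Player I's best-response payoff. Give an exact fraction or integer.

A: (0)·(1/3) + (8)·(1/6) + (8)·(1/2) = 16/3.
B: (5)·(1/3) + (9)·(1/6) + (7)·(1/2) = 20/3.
C: (3)·(1/3) + (9)·(1/6) + (4)·(1/2) = 9/2.
The best pure response is B with expected payoff 20/3.

20/3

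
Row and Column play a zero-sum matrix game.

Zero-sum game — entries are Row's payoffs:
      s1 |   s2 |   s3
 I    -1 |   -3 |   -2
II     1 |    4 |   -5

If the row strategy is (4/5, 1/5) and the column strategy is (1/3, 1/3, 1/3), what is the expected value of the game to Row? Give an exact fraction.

Against (1/3, 1/3, 1/3), each row's expected payoff is I: -2; II: 0.
Taking the (4/5, 1/5)-weighted average: (4/5)·(-2) + (1/5)·(0) = -8/5.

-8/5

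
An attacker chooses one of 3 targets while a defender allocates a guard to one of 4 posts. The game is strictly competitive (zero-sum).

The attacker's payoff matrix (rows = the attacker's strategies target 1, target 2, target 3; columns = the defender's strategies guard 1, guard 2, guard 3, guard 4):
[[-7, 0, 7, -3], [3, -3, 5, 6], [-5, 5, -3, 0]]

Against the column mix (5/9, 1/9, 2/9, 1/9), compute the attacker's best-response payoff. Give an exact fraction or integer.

target 1: (-7)·(5/9) + (0)·(1/9) + (7)·(2/9) + (-3)·(1/9) = -8/3.
target 2: (3)·(5/9) + (-3)·(1/9) + (5)·(2/9) + (6)·(1/9) = 28/9.
target 3: (-5)·(5/9) + (5)·(1/9) + (-3)·(2/9) + (0)·(1/9) = -26/9.
The best pure response is target 2 with expected payoff 28/9.

28/9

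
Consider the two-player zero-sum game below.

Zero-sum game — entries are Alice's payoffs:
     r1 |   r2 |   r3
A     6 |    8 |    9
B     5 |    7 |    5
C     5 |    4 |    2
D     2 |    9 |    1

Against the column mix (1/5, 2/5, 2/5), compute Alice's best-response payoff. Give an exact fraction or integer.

A: (6)·(1/5) + (8)·(2/5) + (9)·(2/5) = 8.
B: (5)·(1/5) + (7)·(2/5) + (5)·(2/5) = 29/5.
C: (5)·(1/5) + (4)·(2/5) + (2)·(2/5) = 17/5.
D: (2)·(1/5) + (9)·(2/5) + (1)·(2/5) = 22/5.
The best pure response is A with expected payoff 8.

8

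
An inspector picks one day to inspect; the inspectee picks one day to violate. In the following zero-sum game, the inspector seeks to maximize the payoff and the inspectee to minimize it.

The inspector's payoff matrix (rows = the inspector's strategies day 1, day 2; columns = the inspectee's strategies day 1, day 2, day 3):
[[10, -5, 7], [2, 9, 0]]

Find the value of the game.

3

Column day 1 is strictly dominated by day 3 for the inspectee (it gives the inspector more in every row).
The remaining 2×2 game on (day 1, day 2) × (day 2, day 3) has no saddle point. Let the inspector play day 1 with probability p; indifference gives −5p + 9(1−p) = 7p, so p = 3/7.
Similarly the inspectee's optimal q on day 2 is 1/3, and the value is -5·(1/3) + (7)·(2/3) = 3.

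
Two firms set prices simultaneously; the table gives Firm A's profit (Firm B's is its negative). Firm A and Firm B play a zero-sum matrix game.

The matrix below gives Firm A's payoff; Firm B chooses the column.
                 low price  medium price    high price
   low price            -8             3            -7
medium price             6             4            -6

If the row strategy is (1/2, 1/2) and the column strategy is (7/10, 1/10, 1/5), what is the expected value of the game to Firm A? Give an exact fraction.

Against (7/10, 1/10, 1/5), each row's expected payoff is low price: -67/10; medium price: 17/5.
Taking the (1/2, 1/2)-weighted average: (1/2)·(-67/10) + (1/2)·(17/5) = -33/20.

-33/20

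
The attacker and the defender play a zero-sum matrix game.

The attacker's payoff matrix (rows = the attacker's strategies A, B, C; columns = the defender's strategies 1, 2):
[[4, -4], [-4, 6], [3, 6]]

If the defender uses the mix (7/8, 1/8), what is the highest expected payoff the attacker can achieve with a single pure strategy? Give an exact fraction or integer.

27/8

A: (4)·(7/8) + (-4)·(1/8) = 3.
B: (-4)·(7/8) + (6)·(1/8) = -11/4.
C: (3)·(7/8) + (6)·(1/8) = 27/8.
The best pure response is C with expected payoff 27/8.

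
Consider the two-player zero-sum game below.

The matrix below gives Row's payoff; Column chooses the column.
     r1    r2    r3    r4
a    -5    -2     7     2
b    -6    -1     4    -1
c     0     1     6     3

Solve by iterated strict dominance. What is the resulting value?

0

Column r3 is strictly dominated by r1 for Column (-5<7, -6<4, 0<6); eliminate r3.
Column r4 is strictly dominated by r1 for Column (-5<2, -6<-1, 0<3); eliminate r4.
Row b is strictly dominated by row c (0>-6, 1>-1); eliminate b.
Column r2 is strictly dominated by r1 for Column (-5<-2, 0<1); eliminate r2.
Row a is strictly dominated by row c (0>-5); eliminate a.
Only (c, r1) remains, with payoff 0.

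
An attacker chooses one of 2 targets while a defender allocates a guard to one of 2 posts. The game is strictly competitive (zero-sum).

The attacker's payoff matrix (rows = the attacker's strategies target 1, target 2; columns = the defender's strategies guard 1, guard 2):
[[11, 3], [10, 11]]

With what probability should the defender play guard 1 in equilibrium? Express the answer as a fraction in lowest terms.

8/9

Row minima are 3 and 10, so the attacker's maximin is 10; column maxima are 11 and 11, so the defender's minimax is 11. These differ, so the equilibrium is in mixed strategies.
Let the defender play guard 1 with probability q. The attacker is indifferent when 11q + 3(1−q) = 10q + 11(1−q), giving q = 8/9.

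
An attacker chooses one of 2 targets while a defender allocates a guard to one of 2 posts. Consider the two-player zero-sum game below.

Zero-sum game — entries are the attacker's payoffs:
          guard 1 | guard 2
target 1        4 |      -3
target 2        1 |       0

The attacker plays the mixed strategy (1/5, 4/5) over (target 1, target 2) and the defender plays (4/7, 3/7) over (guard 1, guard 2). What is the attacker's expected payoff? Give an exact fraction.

23/35

Against (4/7, 3/7), each row's expected payoff is target 1: 1; target 2: 4/7.
Taking the (1/5, 4/5)-weighted average: (1/5)·(1) + (4/5)·(4/7) = 23/35.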